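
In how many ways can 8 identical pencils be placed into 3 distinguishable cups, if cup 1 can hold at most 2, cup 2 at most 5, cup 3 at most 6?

15

Without the upper bounds there are C(10,2) = 45 ways to split 8 among 3 cups.
Subtract solutions that violate a single cap (substitute x_i' = x_i − (cap_i+1)): x_1 ≥ 3 gives C(7,2) = 21; x_2 ≥ 6 gives C(4,2) = 6; x_3 ≥ 7 gives C(3,2) = 3. Together 30.
No two caps can be exceeded simultaneously, so the pair terms are all 0.
By inclusion–exclusion the count is 45 − 30 + 0 = 15.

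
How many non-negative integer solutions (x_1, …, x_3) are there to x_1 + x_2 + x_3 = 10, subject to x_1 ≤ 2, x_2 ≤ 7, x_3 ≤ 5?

Ignoring the caps, the number of non-negative solutions to x_1+…+x_3 = 10 is C(12,2) = 66.
Subtract solutions that violate a single cap (substitute x_i' = x_i − (cap_i+1)): x_1 ≥ 3 gives C(9,2) = 36; x_2 ≥ 8 gives C(4,2) = 6; x_3 ≥ 6 gives C(6,2) = 15. Together 57.
Add back pairs where two caps are both exceeded: 0 + 3 + 0 = 3.
By inclusion–exclusion the count is 66 − 57 + 3 = 12.

12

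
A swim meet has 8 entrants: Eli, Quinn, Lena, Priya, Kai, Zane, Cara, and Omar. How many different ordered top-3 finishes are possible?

This is an ordered selection of 3 from 8: P(8,3).
That gives 8 × 7 × 6 = 336.

336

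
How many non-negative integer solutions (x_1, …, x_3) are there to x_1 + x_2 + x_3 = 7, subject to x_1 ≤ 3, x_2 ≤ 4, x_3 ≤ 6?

Without the upper bounds there are C(9,2) = 36 ways to split 7 among 3 variables.
Subtract solutions that violate a single cap (substitute x_i' = x_i − (cap_i+1)): x_1 ≥ 4 gives C(5,2) = 10; x_2 ≥ 5 gives C(4,2) = 6; x_3 ≥ 7 gives C(2,2) = 1. Together 17.
No two caps can be exceeded simultaneously, so the pair terms are all 0.
By inclusion–exclusion the count is 36 − 17 + 0 = 19.

19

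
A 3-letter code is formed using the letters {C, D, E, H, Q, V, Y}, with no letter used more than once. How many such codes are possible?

With no repetition, fill the 3 letters in order: 7 choices, then 6, down to 5.
That product is 7 × 6 × 5 = 210.

210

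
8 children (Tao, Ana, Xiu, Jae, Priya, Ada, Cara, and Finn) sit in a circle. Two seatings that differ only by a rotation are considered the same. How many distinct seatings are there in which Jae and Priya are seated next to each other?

1440

Glue Jae and Priya into a block (2 internal orders). Seating 7 units around a circle gives (6)! arrangements.
So 2 × (6)! = 2 × 720 = 1440.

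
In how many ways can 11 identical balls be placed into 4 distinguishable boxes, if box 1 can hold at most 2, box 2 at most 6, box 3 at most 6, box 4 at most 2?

36

Without the upper bounds there are C(14,3) = 364 ways to split 11 among 4 boxes.
Subtract solutions that violate a single cap (substitute x_i' = x_i − (cap_i+1)): x_1 ≥ 3 gives C(11,3) = 165; x_2 ≥ 7 gives C(7,3) = 35; x_3 ≥ 7 gives C(7,3) = 35; x_4 ≥ 3 gives C(11,3) = 165. Together 400.
Add back pairs where two caps are both exceeded: 4 + 4 + 56 + 0 + 4 + 4 = 72.
By inclusion–exclusion the count is 364 − 400 + 72 = 36.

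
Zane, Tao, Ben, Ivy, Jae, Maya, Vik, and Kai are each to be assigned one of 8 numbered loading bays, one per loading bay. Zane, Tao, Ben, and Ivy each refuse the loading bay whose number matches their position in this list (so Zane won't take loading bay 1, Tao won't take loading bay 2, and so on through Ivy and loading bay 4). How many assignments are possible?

Let Aᵢ (for 1 ≤ i ≤ 4) be the placements that put person i in their forbidden loading bay. Any j of these fix j positions, leaving (8−j)! ways to fill the rest, and there are C(4,j) ways to pick which j.
By inclusion–exclusion, the number of valid placements is Σ_{j=0}^{4} (−1)^j C(4,j)·(8−j)!.
Computing: 40320 − 20160 + 4320 − 480 + 24 = 24024.

24024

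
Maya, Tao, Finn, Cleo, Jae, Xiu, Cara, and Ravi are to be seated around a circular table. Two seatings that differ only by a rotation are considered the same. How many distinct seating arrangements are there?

5040

Around a circle, 8 distinct people have 8!/8 = (7)! = 5040 rotationally distinct seatings.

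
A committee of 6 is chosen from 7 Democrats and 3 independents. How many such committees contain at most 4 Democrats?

Split by how many Democrats are chosen (0 through 4).
Sum: C(7,0)·C(3,6) + C(7,1)·C(3,5) + C(7,2)·C(3,4) + C(7,3)·C(3,3) + C(7,4)·C(3,2) = 0 + 0 + 0 + 35 + 105 = 140.

140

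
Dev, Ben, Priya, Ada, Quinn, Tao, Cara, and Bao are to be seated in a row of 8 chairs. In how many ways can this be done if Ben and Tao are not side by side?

30240

There are 8! = 40320 arrangements in all. If Ben and Tao are adjacent, merging them into one block gives 2·(7)! = 10080 arrangements.
So 40320 − 10080 = 30240 arrangements keep them apart.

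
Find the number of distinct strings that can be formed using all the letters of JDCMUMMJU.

Letter multiplicities in JDCMUMMJU: C×1, D×1, J×2, M×3, U×2.
So there are 9! / (3!·2!·2!) = 15120 distinguishable arrangements.

15120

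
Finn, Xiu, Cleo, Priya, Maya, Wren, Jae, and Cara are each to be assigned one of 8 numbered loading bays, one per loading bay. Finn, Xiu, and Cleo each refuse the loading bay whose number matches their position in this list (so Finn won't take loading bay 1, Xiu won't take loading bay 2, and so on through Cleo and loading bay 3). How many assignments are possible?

27240

Let Aᵢ (for i ∈ {1, 2, 3}) be the placements that put person i in their forbidden loading bay. Any j of these fix j positions, leaving (8−j)! ways to fill the rest, and there are C(3,j) ways to pick which j.
By inclusion–exclusion, the number of valid placements is Σ_{j=0}^{3} (−1)^j C(3,j)·(8−j)!.
Computing: 40320 − 15120 + 2160 − 120 = 27240.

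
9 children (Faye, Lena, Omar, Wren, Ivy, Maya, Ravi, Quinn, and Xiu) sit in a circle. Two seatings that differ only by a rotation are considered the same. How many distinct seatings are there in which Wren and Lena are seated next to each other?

10080

Treat {Wren, Lena} as one unit (2 internal orders) and seat the resulting 8 units around the table: (7)! circular arrangements.
So 2 × (7)! = 2 × 5040 = 10080.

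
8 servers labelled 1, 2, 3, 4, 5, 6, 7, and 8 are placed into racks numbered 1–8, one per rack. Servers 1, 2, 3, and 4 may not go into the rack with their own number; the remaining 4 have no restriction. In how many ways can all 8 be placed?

Let Aᵢ (for 1 ≤ i ≤ 4) be the placements that put server i in its forbidden rack. Any j of these fix j positions, leaving (8−j)! ways to fill the rest, and there are C(4,j) ways to pick which j.
By inclusion–exclusion, the number of valid placements is Σ_{j=0}^{4} (−1)^j C(4,j)·(8−j)!.
Computing: 40320 − 20160 + 4320 − 480 + 24 = 24024.

24024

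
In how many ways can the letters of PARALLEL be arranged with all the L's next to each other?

Treat the 3 copies of L as a single block. The multiset to arrange is then {LLL, A, A, E, P, R}, 6 items in all.
That gives (6)!/(2!) = 360 arrangements.

360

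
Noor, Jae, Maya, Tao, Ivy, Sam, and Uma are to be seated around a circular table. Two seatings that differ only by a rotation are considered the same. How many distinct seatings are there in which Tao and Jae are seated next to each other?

Treat {Tao, Jae} as one unit (2 internal orders) and seat the resulting 6 units around the table: (5)! circular arrangements.
So 2 × (5)! = 2 × 120 = 240.

240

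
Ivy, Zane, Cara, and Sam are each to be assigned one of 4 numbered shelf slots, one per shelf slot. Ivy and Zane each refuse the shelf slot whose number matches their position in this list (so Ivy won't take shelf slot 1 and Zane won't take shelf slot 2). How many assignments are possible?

Let Aᵢ (for i ∈ {1, 2}) be the placements that put person i in their forbidden shelf slot. Any j of these fix j positions, leaving (4−j)! ways to fill the rest, and there are C(2,j) ways to pick which j.
By inclusion–exclusion, the number of valid placements is Σ_{j=0}^{2} (−1)^j C(2,j)·(4−j)!.
Computing: 24 − 12 + 2 = 14.

14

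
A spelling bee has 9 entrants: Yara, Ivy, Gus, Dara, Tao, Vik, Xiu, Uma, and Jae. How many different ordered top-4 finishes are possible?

3024

This is an ordered selection of 4 from 9: P(9,4).
That gives 9 × 8 × 7 × 6 = 3024.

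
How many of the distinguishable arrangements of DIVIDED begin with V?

With the first slot taken by V, it remains to arrange the other 6 letters (DIIDED).
Those 6 letters have D appearing 3 times and I appearing twice, giving (6)!/(3!·2!) = 60.

60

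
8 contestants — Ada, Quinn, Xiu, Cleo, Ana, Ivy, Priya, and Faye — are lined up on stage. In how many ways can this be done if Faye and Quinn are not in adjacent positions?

Of the 8! = 40320 arrangements, those with Faye and Quinn adjacent number 2 × 7! = 10080 (treat the pair as a block with 2 internal orders).
So 40320 − 10080 = 30240 arrangements keep them apart.

30240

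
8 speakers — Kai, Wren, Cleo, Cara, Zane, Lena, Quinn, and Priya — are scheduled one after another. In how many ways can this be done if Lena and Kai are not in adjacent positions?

Of the 8! = 40320 arrangements, those with Lena and Kai adjacent number 2 × 7! = 10080 (treat the pair as a block with 2 internal orders).
Complementary counting: 40320 − 10080 = 30240.

30240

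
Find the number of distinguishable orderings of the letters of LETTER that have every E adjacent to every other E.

Treat the 2 copies of E as a single block. The multiset to arrange is then {EE, L, R, T, T}, 5 items in all.
That gives (5)!/(2!) = 60 arrangements.

60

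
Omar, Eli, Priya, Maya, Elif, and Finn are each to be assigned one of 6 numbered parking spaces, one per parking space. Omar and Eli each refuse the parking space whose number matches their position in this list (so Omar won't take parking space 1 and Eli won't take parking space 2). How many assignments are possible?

504

Let Aᵢ (for i ∈ {1, 2}) be the placements that put person i in their forbidden parking space. Any j of these fix j positions, leaving (6−j)! ways to fill the rest, and there are C(2,j) ways to pick which j.
By inclusion–exclusion, the number of valid placements is Σ_{j=0}^{2} (−1)^j C(2,j)·(6−j)!.
Computing: 720 − 240 + 24 = 504.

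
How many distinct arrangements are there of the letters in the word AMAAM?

AMAAM has 5 letters with A appearing 3 times and M appearing twice.
Dividing 5! = 120 by 3!·2! = 12 for the repeated letters gives 10.

10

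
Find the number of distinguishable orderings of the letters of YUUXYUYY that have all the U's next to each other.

30

Treat the 3 copies of U as a single block. The multiset to arrange is then {UUU, X, Y, Y, Y, Y}, 6 items in all.
That gives (6)!/(4!) = 30 arrangements.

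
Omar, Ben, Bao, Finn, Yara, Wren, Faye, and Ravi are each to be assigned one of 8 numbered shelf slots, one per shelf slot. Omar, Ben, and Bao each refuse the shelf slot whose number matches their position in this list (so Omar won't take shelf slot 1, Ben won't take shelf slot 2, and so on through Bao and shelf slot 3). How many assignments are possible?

Let Aᵢ (for i ∈ {1, 2, 3}) be the placements that put person i in their forbidden shelf slot. Any j of these fix j positions, leaving (8−j)! ways to fill the rest, and there are C(3,j) ways to pick which j.
By inclusion–exclusion, the number of valid placements is Σ_{j=0}^{3} (−1)^j C(3,j)·(8−j)!.
Computing: 40320 − 15120 + 2160 − 120 = 27240.

27240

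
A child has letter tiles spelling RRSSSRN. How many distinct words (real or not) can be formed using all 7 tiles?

140

The 7 letters of RRSSSRN have repeats: R appearing 3 times and S appearing 3 times.
The number of distinct arrangements is 7!/(3!·3!) = 5040/36 = 140.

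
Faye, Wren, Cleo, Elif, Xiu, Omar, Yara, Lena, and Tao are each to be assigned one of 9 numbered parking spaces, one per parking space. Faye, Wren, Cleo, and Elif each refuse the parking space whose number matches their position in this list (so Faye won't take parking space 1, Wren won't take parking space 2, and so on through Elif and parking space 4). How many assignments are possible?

229080

Let Aᵢ (for 1 ≤ i ≤ 4) be the placements that put person i in their forbidden parking space. Any j of these fix j positions, leaving (9−j)! ways to fill the rest, and there are C(4,j) ways to pick which j.
By inclusion–exclusion, the number of valid placements is Σ_{j=0}^{4} (−1)^j C(4,j)·(9−j)!.
Computing: 362880 − 161280 + 30240 − 2880 + 120 = 229080.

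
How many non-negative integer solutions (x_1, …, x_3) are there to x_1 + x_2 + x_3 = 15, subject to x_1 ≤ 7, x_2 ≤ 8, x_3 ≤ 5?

21

Ignoring the caps, the number of non-negative solutions to x_1+…+x_3 = 15 is C(17,2) = 136.
Subtract solutions that violate a single cap (substitute x_i' = x_i − (cap_i+1)): x_1 ≥ 8 gives C(9,2) = 36; x_2 ≥ 9 gives C(8,2) = 28; x_3 ≥ 6 gives C(11,2) = 55. Together 119.
Add back pairs where two caps are both exceeded: 0 + 3 + 1 = 4.
By inclusion–exclusion the count is 136 − 119 + 4 = 21.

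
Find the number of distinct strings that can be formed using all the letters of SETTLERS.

Letter multiplicities in SETTLERS: E×2, L×1, R×1, S×2, T×2.
So there are 8! / (2!·2!·2!) = 5040 distinguishable arrangements.

5040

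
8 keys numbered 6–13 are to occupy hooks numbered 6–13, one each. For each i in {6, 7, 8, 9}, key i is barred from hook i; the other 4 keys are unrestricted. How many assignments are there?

24024

Let Aᵢ (for 6 ≤ i ≤ 9) be the placements that put key i in its forbidden hook. Any j of these fix j positions, leaving (8−j)! ways to fill the rest, and there are C(4,j) ways to pick which j.
By inclusion–exclusion, the number of valid placements is Σ_{j=0}^{4} (−1)^j C(4,j)·(8−j)!.
Computing: 40320 − 20160 + 4320 − 480 + 24 = 24024.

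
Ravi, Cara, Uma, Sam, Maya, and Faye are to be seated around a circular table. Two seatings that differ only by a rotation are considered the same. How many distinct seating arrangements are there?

Fix one person's seat to break rotational symmetry; the remaining 5 people can be arranged in (5)! = 120 ways.

120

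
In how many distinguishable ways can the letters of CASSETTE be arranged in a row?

CASSETTE has 8 letters with E appearing twice, S appearing twice, and T appearing twice.
So there are 8! / (2!·2!·2!) = 5040 distinguishable arrangements.

5040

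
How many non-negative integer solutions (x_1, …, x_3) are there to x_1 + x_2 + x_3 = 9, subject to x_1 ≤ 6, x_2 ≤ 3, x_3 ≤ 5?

18

By stars and bars, unrestricted non-negative solutions to x_1+…+x_3 = 9 number C(9+2,2) = 55.
Subtract solutions that violate a single cap (substitute x_i' = x_i − (cap_i+1)): x_1 ≥ 7 gives C(4,2) = 6; x_2 ≥ 4 gives C(7,2) = 21; x_3 ≥ 6 gives C(5,2) = 10. Together 37.
No two caps can be exceeded simultaneously, so the pair terms are all 0.
By inclusion–exclusion the count is 55 − 37 + 0 = 18.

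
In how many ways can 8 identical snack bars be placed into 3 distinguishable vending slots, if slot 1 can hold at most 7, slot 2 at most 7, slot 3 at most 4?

33

Ignoring the caps, the number of non-negative solutions to x_1+…+x_3 = 8 is C(10,2) = 45.
Subtract solutions that violate a single cap (substitute x_i' = x_i − (cap_i+1)): x_1 ≥ 8 gives C(2,2) = 1; x_2 ≥ 8 gives C(2,2) = 1; x_3 ≥ 5 gives C(5,2) = 10. Together 12.
No two caps can be exceeded simultaneously, so the pair terms are all 0.
By inclusion–exclusion the count is 45 − 12 + 0 = 33.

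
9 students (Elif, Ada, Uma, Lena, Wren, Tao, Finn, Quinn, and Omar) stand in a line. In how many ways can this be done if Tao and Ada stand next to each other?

80640

Place the 7 others and the Tao-Ada pair as 8 objects in a line; the pair has 2 internal arrangements.
That gives 2 × 8! = 2 × 40320 = 80640.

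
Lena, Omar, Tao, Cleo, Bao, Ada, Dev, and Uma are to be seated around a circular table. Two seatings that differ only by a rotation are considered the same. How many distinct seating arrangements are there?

5040

Fix one person's seat to break rotational symmetry; the remaining 7 people can be arranged in (7)! = 5040 ways.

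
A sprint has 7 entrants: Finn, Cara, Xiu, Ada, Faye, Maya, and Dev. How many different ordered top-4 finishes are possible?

This is an ordered selection of 4 from 7: P(7,4).
That gives 7 × 6 × 5 × 4 = 840.

840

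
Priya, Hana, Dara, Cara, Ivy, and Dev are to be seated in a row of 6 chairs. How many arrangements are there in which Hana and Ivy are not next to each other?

Of the 6! = 720 arrangements, those with Hana and Ivy adjacent number 2 × 5! = 240 (treat the pair as a block with 2 internal orders).
Complementary counting: 720 − 240 = 480.

480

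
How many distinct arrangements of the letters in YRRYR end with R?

Fix R in the last position and arrange the remaining 4 letters.
Those 4 letters have R appearing twice and Y appearing twice, giving (4)!/(2!·2!) = 6.

6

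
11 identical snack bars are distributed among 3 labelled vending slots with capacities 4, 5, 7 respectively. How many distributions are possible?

Ignoring the caps, the number of non-negative solutions to x_1+…+x_3 = 11 is C(13,2) = 78.
Subtract solutions that violate a single cap (substitute x_i' = x_i − (cap_i+1)): x_1 ≥ 5 gives C(8,2) = 28; x_2 ≥ 6 gives C(7,2) = 21; x_3 ≥ 8 gives C(5,2) = 10. Together 59.
Add back pairs where two caps are both exceeded: 1 + 0 + 0 = 1.
By inclusion–exclusion the count is 78 − 59 + 1 = 20.

20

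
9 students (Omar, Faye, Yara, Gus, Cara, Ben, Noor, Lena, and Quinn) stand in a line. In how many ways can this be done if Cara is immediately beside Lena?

80640

Place the 7 others and the Cara-Lena pair as 8 objects in a line; the pair has 2 internal arrangements.
So the count is 2·(8)! = 80640.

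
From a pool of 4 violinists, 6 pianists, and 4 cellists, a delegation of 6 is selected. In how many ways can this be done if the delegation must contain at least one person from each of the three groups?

Unrestricted: C(14,6) = 3003 ways to pick any 6 of the 14.
Selections missing a whole group: no violinists → C(10,6) = 210; no pianists → C(8,6) = 28; no cellists → C(10,6) = 210.
Add back selections omitting two groups (i.e. drawn from a single group): C(4,6) + C(6,6) + C(4,6) = 1.
By inclusion–exclusion: 3003 − 448 + 1 = 2556.

2556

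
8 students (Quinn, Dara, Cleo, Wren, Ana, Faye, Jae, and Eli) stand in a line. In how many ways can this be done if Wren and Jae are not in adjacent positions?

Of the 8! = 40320 arrangements, those with Wren and Jae adjacent number 2 × 7! = 10080 (treat the pair as a block with 2 internal orders).
Complementary counting: 40320 − 10080 = 30240.

30240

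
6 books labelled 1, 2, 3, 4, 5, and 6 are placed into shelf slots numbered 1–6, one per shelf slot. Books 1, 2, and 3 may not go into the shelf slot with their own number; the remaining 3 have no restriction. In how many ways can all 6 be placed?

Let Aᵢ (for i ∈ {1, 2, 3}) be the placements that put book i in its forbidden shelf slot. Any j of these fix j positions, leaving (6−j)! ways to fill the rest, and there are C(3,j) ways to pick which j.
By inclusion–exclusion, the number of valid placements is Σ_{j=0}^{3} (−1)^j C(3,j)·(6−j)!.
Computing: 720 − 360 + 72 − 6 = 426.

426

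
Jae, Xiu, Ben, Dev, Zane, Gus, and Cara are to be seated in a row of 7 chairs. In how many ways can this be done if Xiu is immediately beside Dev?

Place the 5 others and the Xiu-Dev pair as 6 objects in a line; the pair has 2 internal arrangements.
That gives 2 × 6! = 2 × 720 = 1440.

1440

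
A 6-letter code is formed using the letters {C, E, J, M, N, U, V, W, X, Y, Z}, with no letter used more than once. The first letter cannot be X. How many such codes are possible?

302400

The first letter has 11−1 = 10 choices (anything except X).
The remaining 5 letters are filled from the other 10 symbols without repetition: 10 × 9 × 8 × 7 × 6 = 30240.
Total: 10 × 30240 = 302400.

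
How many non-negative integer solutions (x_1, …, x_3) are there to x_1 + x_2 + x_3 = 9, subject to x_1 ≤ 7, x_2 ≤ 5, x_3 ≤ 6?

36

Without the upper bounds there are C(11,2) = 55 ways to split 9 among 3 variables.
Subtract solutions that violate a single cap (substitute x_i' = x_i − (cap_i+1)): x_1 ≥ 8 gives C(3,2) = 3; x_2 ≥ 6 gives C(5,2) = 10; x_3 ≥ 7 gives C(4,2) = 6. Together 19.
No two caps can be exceeded simultaneously, so the pair terms are all 0.
By inclusion–exclusion the count is 55 − 19 + 0 = 36.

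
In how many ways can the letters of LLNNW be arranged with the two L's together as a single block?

12

Treat the 2 copies of L as a single block. The multiset to arrange is then {LL, N, N, W}, 4 items in all.
That gives (4)!/(2!) = 12 arrangements.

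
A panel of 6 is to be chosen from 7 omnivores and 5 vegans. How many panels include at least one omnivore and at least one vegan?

With no constraint there are C(12,6) = 924 possible selections.
Selections missing a whole group: no omnivores → C(5,6) = 0; no vegans → C(7,6) = 7.
Both groups omitted at once is impossible, so 924 − 7 = 917.

917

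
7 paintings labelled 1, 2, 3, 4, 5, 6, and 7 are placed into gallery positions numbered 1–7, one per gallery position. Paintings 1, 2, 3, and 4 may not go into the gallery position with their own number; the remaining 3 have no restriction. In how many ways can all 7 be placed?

Let Aᵢ (for 1 ≤ i ≤ 4) be the placements that put painting i in its forbidden gallery position. Any j of these fix j positions, leaving (7−j)! ways to fill the rest, and there are C(4,j) ways to pick which j.
By inclusion–exclusion, the number of valid placements is Σ_{j=0}^{4} (−1)^j C(4,j)·(7−j)!.
Computing: 5040 − 2880 + 720 − 96 + 6 = 2790.

2790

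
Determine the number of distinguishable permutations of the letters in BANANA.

BANANA has 6 letters with A appearing 3 times and N appearing twice.
The number of distinct arrangements is 6!/(3!·2!) = 720/12 = 60.

60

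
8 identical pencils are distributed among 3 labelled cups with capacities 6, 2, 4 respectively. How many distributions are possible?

By stars and bars, unrestricted non-negative solutions to x_1+…+x_3 = 8 number C(8+2,2) = 45.
Subtract solutions that violate a single cap (substitute x_i' = x_i − (cap_i+1)): x_1 ≥ 7 gives C(3,2) = 3; x_2 ≥ 3 gives C(7,2) = 21; x_3 ≥ 5 gives C(5,2) = 10. Together 34.
Add back pairs where two caps are both exceeded: 0 + 0 + 1 = 1.
By inclusion–exclusion the count is 45 − 34 + 1 = 12.

12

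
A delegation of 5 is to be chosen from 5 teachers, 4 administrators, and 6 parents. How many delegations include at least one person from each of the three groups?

With no constraint there are C(15,5) = 3003 possible selections.
Selections missing a whole group: no teachers → C(10,5) = 252; no administrators → C(11,5) = 462; no parents → C(9,5) = 126.
Add back selections omitting two groups (i.e. drawn from a single group): C(5,5) + C(4,5) + C(6,5) = 7.
By inclusion–exclusion: 3003 − 840 + 7 = 2170.

2170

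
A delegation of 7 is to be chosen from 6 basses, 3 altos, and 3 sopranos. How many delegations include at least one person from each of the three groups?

With no constraint there are C(12,7) = 792 possible selections.
Subtract selections that omit an entire group: no basses → C(6,7) = 0; no altos → C(9,7) = 36; no sopranos → C(9,7) = 36.
Add back selections omitting two groups (i.e. drawn from a single group): C(6,7) + C(3,7) + C(3,7) = 0.
By inclusion–exclusion: 792 − 72 + 0 = 720.

720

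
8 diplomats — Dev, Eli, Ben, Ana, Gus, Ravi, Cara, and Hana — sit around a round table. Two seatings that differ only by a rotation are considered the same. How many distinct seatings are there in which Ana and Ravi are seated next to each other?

Glue Ana and Ravi into a block (2 internal orders). Seating 7 units around a circle gives (6)! arrangements.
So 2 × (6)! = 2 × 720 = 1440.

1440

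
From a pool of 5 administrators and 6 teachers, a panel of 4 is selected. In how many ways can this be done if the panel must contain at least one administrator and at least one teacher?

Unrestricted: C(11,4) = 330 ways to pick any 4 of the 11.
Subtract selections that omit an entire group: no administrators → C(6,4) = 15; no teachers → C(5,4) = 5.
Both groups omitted at once is impossible, so 330 − 20 = 310.

310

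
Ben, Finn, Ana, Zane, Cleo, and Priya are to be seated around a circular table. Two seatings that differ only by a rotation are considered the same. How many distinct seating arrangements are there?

Fix one person's seat to break rotational symmetry; the remaining 5 people can be arranged in (5)! = 120 ways.

120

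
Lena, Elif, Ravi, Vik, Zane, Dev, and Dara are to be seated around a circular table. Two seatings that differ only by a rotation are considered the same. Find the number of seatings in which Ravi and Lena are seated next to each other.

240

Glue Ravi and Lena into a block (2 internal orders). Seating 6 units around a circle gives (5)! arrangements.
So 2 × (5)! = 2 × 120 = 240.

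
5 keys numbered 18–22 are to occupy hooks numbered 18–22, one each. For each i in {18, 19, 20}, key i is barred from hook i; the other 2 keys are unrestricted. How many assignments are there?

Let Aᵢ (for i ∈ {18, 19, 20}) be the placements that put key i in its forbidden hook. Any j of these fix j positions, leaving (5−j)! ways to fill the rest, and there are C(3,j) ways to pick which j.
By inclusion–exclusion, the number of valid placements is Σ_{j=0}^{3} (−1)^j C(3,j)·(5−j)!.
Computing: 120 − 72 + 18 − 2 = 64.

64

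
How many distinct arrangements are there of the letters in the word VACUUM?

The 6 letters of VACUUM have repeats: U appearing twice.
So there are 6! / (2!) = 360 distinguishable arrangements.

360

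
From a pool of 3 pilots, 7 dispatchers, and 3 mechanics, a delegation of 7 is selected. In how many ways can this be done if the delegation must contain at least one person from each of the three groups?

1477

With no constraint there are C(13,7) = 1716 possible selections.
Subtract selections that omit an entire group: no pilots → C(10,7) = 120; no dispatchers → C(6,7) = 0; no mechanics → C(10,7) = 120.
Add back selections omitting two groups (i.e. drawn from a single group): C(3,7) + C(7,7) + C(3,7) = 1.
By inclusion–exclusion: 1716 − 240 + 1 = 1477.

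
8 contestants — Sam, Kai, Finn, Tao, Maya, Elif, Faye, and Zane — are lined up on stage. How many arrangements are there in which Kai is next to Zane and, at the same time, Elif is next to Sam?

Treat {Kai,Zane} as one block (2 orders) and {Elif,Sam} as another (2 orders).
That leaves 6 units to arrange: 2 × 2 × 6! = 4 × 720 = 2880.

2880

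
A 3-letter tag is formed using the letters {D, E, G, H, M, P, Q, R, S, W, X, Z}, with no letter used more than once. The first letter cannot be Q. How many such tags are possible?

1210

The first letter has 12−1 = 11 choices (anything except Q).
The remaining 2 letters are filled from the other 11 symbols without repetition: 11 × 10 = 110.
Total: 11 × 110 = 1210.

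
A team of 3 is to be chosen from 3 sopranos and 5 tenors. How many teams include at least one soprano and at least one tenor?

Total 3-person selections from all 8: C(8,3) = 56.
Selections missing a whole group: no sopranos → C(5,3) = 10; no tenors → C(3,3) = 1.
Both groups omitted at once is impossible, so 56 − 11 = 45.

45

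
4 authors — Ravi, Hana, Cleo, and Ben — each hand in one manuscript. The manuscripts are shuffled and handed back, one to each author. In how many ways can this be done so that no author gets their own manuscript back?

Count assignments avoiding every fixed point. For any j of the 4 authors fixed to their own manuscript, the other 4−j can be arranged in (4−j)! ways.
By inclusion–exclusion this is Σ_{j=0}^{4} (−1)^j C(4,j)·(4−j)!.
Computing: 24 − 24 + 12 − 4 + 1 = 9.

9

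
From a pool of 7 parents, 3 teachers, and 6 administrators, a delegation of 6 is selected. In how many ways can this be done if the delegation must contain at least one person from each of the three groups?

6006

Unrestricted: C(16,6) = 8008 ways to pick any 6 of the 16.
Subtract selections that omit an entire group: no parents → C(9,6) = 84; no teachers → C(13,6) = 1716; no administrators → C(10,6) = 210.
Add back selections omitting two groups (i.e. drawn from a single group): C(7,6) + C(3,6) + C(6,6) = 8.
By inclusion–exclusion: 8008 − 2010 + 8 = 6006.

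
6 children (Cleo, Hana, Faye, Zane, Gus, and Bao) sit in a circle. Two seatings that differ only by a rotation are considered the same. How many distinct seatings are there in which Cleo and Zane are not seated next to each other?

All circular seatings of 6 people number (5)! = 120.
Those with Cleo next to Zane: fuse the pair into one unit and seat 5 units around a circle — 2·(4)! = 48.
Subtracting, 120 − 48 = 72.

72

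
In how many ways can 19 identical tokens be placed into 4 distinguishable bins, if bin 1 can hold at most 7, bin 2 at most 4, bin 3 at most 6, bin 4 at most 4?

Ignoring the caps, the number of non-negative solutions to x_1+…+x_4 = 19 is C(22,3) = 1540.
Subtract solutions that violate a single cap (substitute x_i' = x_i − (cap_i+1)): x_1 ≥ 8 gives C(14,3) = 364; x_2 ≥ 5 gives C(17,3) = 680; x_3 ≥ 7 gives C(15,3) = 455; x_4 ≥ 5 gives C(17,3) = 680. Together 2179.
Add back pairs where two caps are both exceeded: 84 + 35 + 84 + 120 + 220 + 120 = 663.
Subtract triples: 0 + 4 + 0 + 10 = 14.
By inclusion–exclusion the count is 1540 − 2179 + 663 − 14 = 10.

10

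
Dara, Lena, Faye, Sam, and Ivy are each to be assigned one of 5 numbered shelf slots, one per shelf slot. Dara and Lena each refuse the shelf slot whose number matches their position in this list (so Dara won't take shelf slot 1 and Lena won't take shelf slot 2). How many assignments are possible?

78

Let Aᵢ (for i ∈ {1, 2}) be the placements that put person i in their forbidden shelf slot. Any j of these fix j positions, leaving (5−j)! ways to fill the rest, and there are C(2,j) ways to pick which j.
By inclusion–exclusion, the number of valid placements is Σ_{j=0}^{2} (−1)^j C(2,j)·(5−j)!.
Computing: 120 − 48 + 6 = 78.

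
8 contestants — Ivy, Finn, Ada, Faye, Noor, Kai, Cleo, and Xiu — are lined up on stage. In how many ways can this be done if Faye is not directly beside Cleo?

30240

Of the 8! = 40320 arrangements, those with Faye and Cleo adjacent number 2 × 7! = 10080 (treat the pair as a block with 2 internal orders).
Complementary counting: 40320 − 10080 = 30240.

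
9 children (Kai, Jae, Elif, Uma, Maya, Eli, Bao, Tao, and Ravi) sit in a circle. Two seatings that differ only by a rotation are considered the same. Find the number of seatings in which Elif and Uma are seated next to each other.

10080

Glue Elif and Uma into a block (2 internal orders). Seating 8 units around a circle gives (7)! arrangements.
So 2 × (7)! = 2 × 5040 = 10080.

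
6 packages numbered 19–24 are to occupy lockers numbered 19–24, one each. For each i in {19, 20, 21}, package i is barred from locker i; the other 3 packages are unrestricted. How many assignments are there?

Let Aᵢ (for i ∈ {19, 20, 21}) be the placements that put package i in its forbidden locker. Any j of these fix j positions, leaving (6−j)! ways to fill the rest, and there are C(3,j) ways to pick which j.
By inclusion–exclusion, the number of valid placements is Σ_{j=0}^{3} (−1)^j C(3,j)·(6−j)!.
Computing: 720 − 360 + 72 − 6 = 426.

426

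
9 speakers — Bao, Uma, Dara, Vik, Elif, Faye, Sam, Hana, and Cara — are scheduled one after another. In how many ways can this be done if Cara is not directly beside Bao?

282240

There are 9! = 362880 arrangements in all. If Cara and Bao are adjacent, merging them into one block gives 2·(8)! = 80640 arrangements.
Complementary counting: 362880 − 80640 = 282240.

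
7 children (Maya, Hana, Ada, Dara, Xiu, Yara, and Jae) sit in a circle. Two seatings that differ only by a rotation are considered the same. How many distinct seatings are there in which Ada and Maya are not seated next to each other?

480

Without the restriction there are (6)! = 720 seatings.
Seatings with Ada beside Maya: treat them as a block with 2 internal orders, giving 2 × (5)! = 240.
Subtracting, 720 − 240 = 480.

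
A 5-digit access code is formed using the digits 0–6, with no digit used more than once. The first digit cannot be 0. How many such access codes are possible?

2160

The first digit has 7−1 = 6 choices (anything except 0).
The remaining 4 digits are filled from the other 6 symbols without repetition: 6 × 5 × 4 × 3 = 360.
Total: 6 × 360 = 2160.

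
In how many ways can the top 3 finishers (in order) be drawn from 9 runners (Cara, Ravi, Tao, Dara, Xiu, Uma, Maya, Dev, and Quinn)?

504

There are 9 choices for 1st place, 8 for 2nd, and 7 for 3rd.
That gives 9 × 8 × 7 = 504.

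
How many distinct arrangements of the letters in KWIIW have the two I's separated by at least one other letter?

18

There are 5!/(2!·2!) = 30 arrangements of KWIIW in total.
If the two I's are adjacent, glue them into one block, leaving 4 items to arrange: (4)!/(2!) = 12 ways.
Subtracting, 30 − 12 = 18 arrangements keep the I's apart.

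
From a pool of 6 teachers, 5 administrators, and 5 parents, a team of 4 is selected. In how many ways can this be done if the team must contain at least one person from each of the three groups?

975

With no constraint there are C(16,4) = 1820 possible selections.
Selections missing a whole group: no teachers → C(10,4) = 210; no administrators → C(11,4) = 330; no parents → C(11,4) = 330.
Add back selections omitting two groups (i.e. drawn from a single group): C(6,4) + C(5,4) + C(5,4) = 25.
By inclusion–exclusion: 1820 − 870 + 25 = 975.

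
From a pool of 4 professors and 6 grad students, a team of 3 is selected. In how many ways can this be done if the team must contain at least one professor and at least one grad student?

With no constraint there are C(10,3) = 120 possible selections.
Subtract selections that omit an entire group: no professors → C(6,3) = 20; no grad students → C(4,3) = 4.
Both groups omitted at once is impossible, so 120 − 24 = 96.

96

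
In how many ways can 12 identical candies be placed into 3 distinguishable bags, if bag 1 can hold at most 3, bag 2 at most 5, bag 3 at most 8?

14

Without the upper bounds there are C(14,2) = 91 ways to split 12 among 3 bags.
Subtract solutions that violate a single cap (substitute x_i' = x_i − (cap_i+1)): x_1 ≥ 4 gives C(10,2) = 45; x_2 ≥ 6 gives C(8,2) = 28; x_3 ≥ 9 gives C(5,2) = 10. Together 83.
Add back pairs where two caps are both exceeded: 6 + 0 + 0 = 6.
By inclusion–exclusion the count is 91 − 83 + 6 = 14.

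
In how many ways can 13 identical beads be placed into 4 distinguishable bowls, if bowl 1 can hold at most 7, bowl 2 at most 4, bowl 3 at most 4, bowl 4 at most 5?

Without the upper bounds there are C(16,3) = 560 ways to split 13 among 4 bowls.
Subtract solutions that violate a single cap (substitute x_i' = x_i − (cap_i+1)): x_1 ≥ 8 gives C(8,3) = 56; x_2 ≥ 5 gives C(11,3) = 165; x_3 ≥ 5 gives C(11,3) = 165; x_4 ≥ 6 gives C(10,3) = 120. Together 506.
Add back pairs where two caps are both exceeded: 1 + 1 + 0 + 20 + 10 + 10 = 42.
By inclusion–exclusion the count is 560 − 506 + 42 = 96.

96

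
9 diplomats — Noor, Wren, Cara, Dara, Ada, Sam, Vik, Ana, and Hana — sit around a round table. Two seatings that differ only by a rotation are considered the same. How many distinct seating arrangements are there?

Around a circle, 9 distinct people have 9!/9 = (8)! = 40320 rotationally distinct seatings.

40320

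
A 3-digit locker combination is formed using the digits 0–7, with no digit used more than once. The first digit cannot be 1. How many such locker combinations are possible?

The first digit has 8−1 = 7 choices (anything except 1).
The remaining 2 digits are filled from the other 7 symbols without repetition: 7 × 6 = 42.
Total: 7 × 42 = 294.

294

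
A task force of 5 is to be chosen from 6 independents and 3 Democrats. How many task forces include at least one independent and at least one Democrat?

Unrestricted: C(9,5) = 126 ways to pick any 5 of the 9.
Subtract selections that omit an entire group: no independents → C(3,5) = 0; no Democrats → C(6,5) = 6.
Both groups omitted at once is impossible, so 126 − 6 = 120.

120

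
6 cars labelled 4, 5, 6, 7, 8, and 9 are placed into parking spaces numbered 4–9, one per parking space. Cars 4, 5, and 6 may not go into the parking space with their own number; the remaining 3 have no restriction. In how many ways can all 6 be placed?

426

Let Aᵢ (for i ∈ {4, 5, 6}) be the placements that put car i in its forbidden parking space. Any j of these fix j positions, leaving (6−j)! ways to fill the rest, and there are C(3,j) ways to pick which j.
By inclusion–exclusion, the number of valid placements is Σ_{j=0}^{3} (−1)^j C(3,j)·(6−j)!.
Computing: 720 − 360 + 72 − 6 = 426.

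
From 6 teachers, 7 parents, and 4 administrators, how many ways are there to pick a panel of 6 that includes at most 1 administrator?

Split by how many administrators are chosen (0 through 1).
Sum: C(4,0)·C(13,6) + C(4,1)·C(13,5) = 1716 + 5148 = 6864.

6864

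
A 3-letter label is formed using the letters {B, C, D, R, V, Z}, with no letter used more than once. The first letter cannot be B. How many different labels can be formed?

The first letter has 6−1 = 5 choices (anything except B).
The remaining 2 letters are filled from the other 5 symbols without repetition: 5 × 4 = 20.
Total: 5 × 20 = 100.

100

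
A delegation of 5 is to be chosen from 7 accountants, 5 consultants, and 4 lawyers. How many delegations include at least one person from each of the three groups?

3010

Unrestricted: C(16,5) = 4368 ways to pick any 5 of the 16.
Subtract selections that omit an entire group: no accountants → C(9,5) = 126; no consultants → C(11,5) = 462; no lawyers → C(12,5) = 792.
Add back selections omitting two groups (i.e. drawn from a single group): C(7,5) + C(5,5) + C(4,5) = 22.
By inclusion–exclusion: 4368 − 1380 + 22 = 3010.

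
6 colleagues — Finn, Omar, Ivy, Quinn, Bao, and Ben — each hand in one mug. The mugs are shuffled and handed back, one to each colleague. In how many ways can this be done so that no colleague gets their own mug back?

Count assignments avoiding every fixed point. For any j of the 6 colleagues fixed to their own mug, the other 6−j can be arranged in (6−j)! ways.
By inclusion–exclusion this is Σ_{j=0}^{6} (−1)^j C(6,j)·(6−j)!.
Computing: 720 − 720 + 360 − 120 + 30 − 6 + 1 = 265.

265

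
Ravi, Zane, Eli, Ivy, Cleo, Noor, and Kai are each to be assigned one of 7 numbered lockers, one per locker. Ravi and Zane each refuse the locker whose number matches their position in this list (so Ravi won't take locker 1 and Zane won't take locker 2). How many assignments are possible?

Let Aᵢ (for i ∈ {1, 2}) be the placements that put person i in their forbidden locker. Any j of these fix j positions, leaving (7−j)! ways to fill the rest, and there are C(2,j) ways to pick which j.
By inclusion–exclusion, the number of valid placements is Σ_{j=0}^{2} (−1)^j C(2,j)·(7−j)!.
Computing: 5040 − 1440 + 120 = 3720.

3720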